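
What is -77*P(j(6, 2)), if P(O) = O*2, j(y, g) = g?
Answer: -308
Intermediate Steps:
P(O) = 2*O
-77*P(j(6, 2)) = -154*2 = -77*4 = -308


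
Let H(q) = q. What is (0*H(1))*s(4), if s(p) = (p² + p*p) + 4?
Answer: 0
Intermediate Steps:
s(p) = 4 + 2*p² (s(p) = (p² + p²) + 4 = 2*p² + 4 = 4 + 2*p²)
(0*H(1))*s(4) = (0*1)*(4 + 2*4²) = 0*(4 + 2*16) = 0*(4 + 32) = 0*36 = 0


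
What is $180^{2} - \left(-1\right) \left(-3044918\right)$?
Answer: $-3012518$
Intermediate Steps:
$180^{2} - \left(-1\right) \left(-3044918\right) = 32400 - 3044918 = -3012518$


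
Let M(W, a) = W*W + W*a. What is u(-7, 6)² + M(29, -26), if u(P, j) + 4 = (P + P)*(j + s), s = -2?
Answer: 3687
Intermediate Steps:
M(W, a) = W² + W*a
u(P, j) = -4 + 2*P*(-2 + j) (u(P, j) = -4 + (P + P)*(j - 2) = -4 + (2*P)*(-2 + j) = -4 + 2*P*(-2 + j))
u(-7, 6)² + M(29, -26) = (-4 - 4*(-7) + 2*(-7)*6)² + 29*(29 - 26) = (-4 + 28 - 84)² + 29*3 = (-60)² + 87 = 3600 + 87 = 3687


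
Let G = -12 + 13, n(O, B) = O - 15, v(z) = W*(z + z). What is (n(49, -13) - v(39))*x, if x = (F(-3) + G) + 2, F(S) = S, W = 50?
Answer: 0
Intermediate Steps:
v(z) = 100*z (v(z) = 50*(z + z) = 50*(2*z) = 100*z)
n(O, B) = -15 + O
G = 1
x = 0 (x = (-3 + 1) + 2 = -2 + 2 = 0)
(n(49, -13) - v(39))*x = ((-15 + 49) - 100*39)*0 = (34 - 1*3900)*0 = (34 - 3900)*0 = -3866*0 = 0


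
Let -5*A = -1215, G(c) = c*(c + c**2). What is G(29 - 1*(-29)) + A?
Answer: 198719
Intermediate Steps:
A = 243 (A = -1/5*(-1215) = 243)
G(29 - 1*(-29)) + A = (29 - 1*(-29))**2*(1 + (29 - 1*(-29))) + 243 = (29 + 29)**2*(1 + (29 + 29)) + 243 = 58**2*(1 + 58) + 243 = 3364*59 + 243 = 198476 + 243 = 198719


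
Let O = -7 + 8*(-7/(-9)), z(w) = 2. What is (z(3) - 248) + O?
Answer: -2221/9 ≈ -246.78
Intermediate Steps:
O = -7/9 (O = -7 + 8*(-7*(-1/9)) = -7 + 8*(7/9) = -7 + 56/9 = -7/9 ≈ -0.77778)
(z(3) - 248) + O = (2 - 248) - 7/9 = -246 - 7/9 = -2221/9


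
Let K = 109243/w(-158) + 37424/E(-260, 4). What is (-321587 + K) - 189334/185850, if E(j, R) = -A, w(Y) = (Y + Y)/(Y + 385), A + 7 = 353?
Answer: -2032880142156481/5080023900 ≈ -4.0017e+5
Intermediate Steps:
A = 346 (A = -7 + 353 = 346)
w(Y) = 2*Y/(385 + Y) (w(Y) = (2*Y)/(385 + Y) = 2*Y/(385 + Y))
E(j, R) = -346 (E(j, R) = -1*346 = -346)
K = -4295994845/54668 (K = 109243/((2*(-158)/(385 - 158))) + 37424/(-346) = 109243/((2*(-158)/227)) + 37424*(-1/346) = 109243/((2*(-158)*(1/227))) - 18712/173 = 109243/(-316/227) - 18712/173 = 109243*(-227/316) - 18712/173 = -24798161/316 - 18712/173 = -4295994845/54668 ≈ -78583.)
(-321587 + K) - 189334/185850 = (-321587 - 4295994845/54668) - 189334/185850 = -21876512961/54668 - 189334*1/185850 = -21876512961/54668 - 94667/92925 = -2032880142156481/5080023900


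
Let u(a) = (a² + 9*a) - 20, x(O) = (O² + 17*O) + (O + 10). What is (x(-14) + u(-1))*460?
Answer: -34040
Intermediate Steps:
x(O) = 10 + O² + 18*O (x(O) = (O² + 17*O) + (10 + O) = 10 + O² + 18*O)
u(a) = -20 + a² + 9*a
(x(-14) + u(-1))*460 = ((10 + (-14)² + 18*(-14)) + (-20 + (-1)² + 9*(-1)))*460 = ((10 + 196 - 252) + (-20 + 1 - 9))*460 = (-46 - 28)*460 = -74*460 = -34040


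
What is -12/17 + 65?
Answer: 1093/17 ≈ 64.294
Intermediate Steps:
-12/17 + 65 = 1093/17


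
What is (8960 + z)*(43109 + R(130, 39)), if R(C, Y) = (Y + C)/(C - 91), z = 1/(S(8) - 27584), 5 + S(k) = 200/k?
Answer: 7985886150065/20673 ≈ 3.8630e+8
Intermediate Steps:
S(k) = -5 + 200/k
z = -1/27564 (z = 1/((-5 + 200/8) - 27584) = 1/((-5 + 200*(⅛)) - 27584) = 1/((-5 + 25) - 27584) = 1/(20 - 27584) = 1/(-27564) = -1/27564 ≈ -3.6279e-5)
R(C, Y) = (C + Y)/(-91 + C)
(8960 + z)*(43109 + R(130, 39)) = (8960 - 1/27564)*(43109 + (130 + 39)/(-91 + 130)) = 246973439*(43109 + 169/39)/27564 = 246973439*(43109 + (1/39)*169)/27564 = 246973439*(43109 + 13/3)/27564 = (246973439/27564)*(129340/3) = 7985886150065/20673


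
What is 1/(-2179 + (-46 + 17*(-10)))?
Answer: -1/2395 ≈ -0.00041754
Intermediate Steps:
1/(-2179 + (-46 + 17*(-10))) = 1/(-2179 + (-46 - 170)) = 1/(-2179 - 216) = 1/(-2395) = -1/2395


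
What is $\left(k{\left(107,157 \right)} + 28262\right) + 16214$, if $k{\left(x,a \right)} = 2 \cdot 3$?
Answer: $44482$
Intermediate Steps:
$k{\left(x,a \right)} = 6$
$\left(k{\left(107,157 \right)} + 28262\right) + 16214 = \left(6 + 28262\right) + 16214 = 28268 + 16214 = 44482$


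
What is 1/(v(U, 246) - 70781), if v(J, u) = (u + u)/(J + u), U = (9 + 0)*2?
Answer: -22/1557141 ≈ -1.4128e-5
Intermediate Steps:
U = 18 (U = 9*2 = 18)
v(J, u) = 2*u/(J + u) (v(J, u) = (2*u)/(J + u) = 2*u/(J + u))
1/(v(U, 246) - 70781) = 1/(2*246/(18 + 246) - 70781) = 1/(2*246/264 - 70781) = 1/(2*246*(1/264) - 70781) = 1/(41/22 - 70781) = 1/(-1557141/22) = -22/1557141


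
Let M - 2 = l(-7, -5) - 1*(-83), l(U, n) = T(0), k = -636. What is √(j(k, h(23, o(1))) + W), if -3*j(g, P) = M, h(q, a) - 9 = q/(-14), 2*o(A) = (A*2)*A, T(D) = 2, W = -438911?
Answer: 2*I*√109735 ≈ 662.53*I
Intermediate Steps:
l(U, n) = 2
o(A) = A² (o(A) = ((A*2)*A)/2 = ((2*A)*A)/2 = (2*A²)/2 = A²)
h(q, a) = 9 - q/14 (h(q, a) = 9 + q/(-14) = 9 + q*(-1/14) = 9 - q/14)
M = 87 (M = 2 + (2 - 1*(-83)) = 2 + (2 + 83) = 2 + 85 = 87)
j(g, P) = -29 (j(g, P) = -⅓*87 = -29)
√(j(k, h(23, o(1))) + W) = √(-29 - 438911) = √(-438940) = 2*I*√109735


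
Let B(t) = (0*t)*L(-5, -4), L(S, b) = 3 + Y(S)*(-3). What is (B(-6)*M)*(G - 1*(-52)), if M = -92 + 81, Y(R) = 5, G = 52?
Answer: 0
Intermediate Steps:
L(S, b) = -12 (L(S, b) = 3 + 5*(-3) = 3 - 15 = -12)
M = -11
B(t) = 0 (B(t) = (0*t)*(-12) = 0*(-12) = 0)
(B(-6)*M)*(G - 1*(-52)) = (0*(-11))*(52 - 1*(-52)) = 0*(52 + 52) = 0*104 = 0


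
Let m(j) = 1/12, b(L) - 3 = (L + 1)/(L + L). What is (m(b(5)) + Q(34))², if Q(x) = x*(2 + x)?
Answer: 215766721/144 ≈ 1.4984e+6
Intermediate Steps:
b(L) = 3 + (1 + L)/(2*L) (b(L) = 3 + (L + 1)/(L + L) = 3 + (1 + L)/((2*L)) = 3 + (1 + L)*(1/(2*L)) = 3 + (1 + L)/(2*L))
m(j) = 1/12
(m(b(5)) + Q(34))² = (1/12 + 34*(2 + 34))² = (1/12 + 34*36)² = (1/12 + 1224)² = (14689/12)² = 215766721/144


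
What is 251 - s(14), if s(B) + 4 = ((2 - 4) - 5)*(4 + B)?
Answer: 381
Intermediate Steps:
s(B) = -32 - 7*B (s(B) = -4 + ((2 - 4) - 5)*(4 + B) = -4 + (-2 - 5)*(4 + B) = -4 - 7*(4 + B) = -4 + (-28 - 7*B) = -32 - 7*B)
251 - s(14) = 251 - (-32 - 7*14) = 251 - (-32 - 98) = 251 - 1*(-130) = 251 + 130 = 381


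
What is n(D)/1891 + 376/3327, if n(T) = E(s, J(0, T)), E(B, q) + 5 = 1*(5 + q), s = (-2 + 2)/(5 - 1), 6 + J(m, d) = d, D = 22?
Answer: 764248/6291357 ≈ 0.12148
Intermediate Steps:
J(m, d) = -6 + d
s = 0 (s = 0/4 = 0*(¼) = 0)
E(B, q) = q (E(B, q) = -5 + 1*(5 + q) = -5 + (5 + q) = q)
n(T) = -6 + T
n(D)/1891 + 376/3327 = (-6 + 22)/1891 + 376/3327 = 16*(1/1891) + 376*(1/3327) = 16/1891 + 376/3327 = 764248/6291357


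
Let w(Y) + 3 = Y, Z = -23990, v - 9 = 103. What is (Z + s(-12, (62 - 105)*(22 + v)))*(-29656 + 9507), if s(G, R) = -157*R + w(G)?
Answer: -17743793721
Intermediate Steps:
v = 112 (v = 9 + 103 = 112)
w(Y) = -3 + Y
s(G, R) = -3 + G - 157*R (s(G, R) = -157*R + (-3 + G) = -3 + G - 157*R)
(Z + s(-12, (62 - 105)*(22 + v)))*(-29656 + 9507) = (-23990 + (-3 - 12 - 157*(62 - 105)*(22 + 112)))*(-29656 + 9507) = (-23990 + (-3 - 12 - (-6751)*134))*(-20149) = (-23990 + (-3 - 12 - 157*(-5762)))*(-20149) = (-23990 + (-3 - 12 + 904634))*(-20149) = (-23990 + 904619)*(-20149) = 880629*(-20149) = -17743793721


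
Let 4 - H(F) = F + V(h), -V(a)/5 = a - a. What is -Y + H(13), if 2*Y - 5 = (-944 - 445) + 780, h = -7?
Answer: 293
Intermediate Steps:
V(a) = 0 (V(a) = -5*(a - a) = -5*0 = 0)
Y = -302 (Y = 5/2 + ((-944 - 445) + 780)/2 = 5/2 + (-1389 + 780)/2 = 5/2 + (½)*(-609) = 5/2 - 609/2 = -302)
H(F) = 4 - F (H(F) = 4 - (F + 0) = 4 - F)
-Y + H(13) = -1*(-302) + (4 - 1*13) = 302 + (4 - 13) = 302 - 9 = 293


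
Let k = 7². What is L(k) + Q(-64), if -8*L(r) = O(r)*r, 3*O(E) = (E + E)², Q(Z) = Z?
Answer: -118033/6 ≈ -19672.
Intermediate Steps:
k = 49
O(E) = 4*E²/3 (O(E) = (E + E)²/3 = (2*E)²/3 = (4*E²)/3 = 4*E²/3)
L(r) = -r³/6 (L(r) = -4*r²/3*r/8 = -r³/6)
L(k) + Q(-64) = -⅙*49³ - 64 = -⅙*117649 - 64 = -117649/6 - 64 = -118033/6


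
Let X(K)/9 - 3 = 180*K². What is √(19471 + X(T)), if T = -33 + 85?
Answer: √4399978 ≈ 2097.6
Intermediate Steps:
T = 52
X(K) = 27 + 1620*K² (X(K) = 27 + 9*(180*K²) = 27 + 1620*K²)
√(19471 + X(T)) = √(19471 + (27 + 1620*52²)) = √(19471 + (27 + 1620*2704)) = √(19471 + (27 + 4380480)) = √(19471 + 4380507) = √4399978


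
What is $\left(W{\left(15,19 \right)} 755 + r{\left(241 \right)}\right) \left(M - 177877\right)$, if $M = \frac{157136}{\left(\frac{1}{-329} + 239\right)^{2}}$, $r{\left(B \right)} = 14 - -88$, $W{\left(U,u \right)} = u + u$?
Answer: $- \frac{7915921396740605752}{1545669225} \approx -5.1214 \cdot 10^{9}$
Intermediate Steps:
$W{\left(U,u \right)} = 2 u$
$r{\left(B \right)} = 102$ ($r{\left(B \right)} = 14 + 88 = 102$)
$M = \frac{4252139444}{1545669225}$ ($M = \frac{157136}{\left(- \frac{1}{329} + 239\right)^{2}} = \frac{157136}{\left(\frac{78630}{329}\right)^{2}} = \frac{157136}{\frac{6182676900}{108241}} = 157136 \cdot \frac{108241}{6182676900} = \frac{4252139444}{1545669225} \approx 2.751$)
$\left(W{\left(15,19 \right)} 755 + r{\left(241 \right)}\right) \left(M - 177877\right) = \left(2 \cdot 19 \cdot 755 + 102\right) \left(\frac{4252139444}{1545669225} - 177877\right) = \left(38 \cdot 755 + 102\right) \left(- \frac{274934752595881}{1545669225}\right) = \left(28690 + 102\right) \left(- \frac{274934752595881}{1545669225}\right) = 28792 \left(- \frac{274934752595881}{1545669225}\right) = - \frac{7915921396740605752}{1545669225}$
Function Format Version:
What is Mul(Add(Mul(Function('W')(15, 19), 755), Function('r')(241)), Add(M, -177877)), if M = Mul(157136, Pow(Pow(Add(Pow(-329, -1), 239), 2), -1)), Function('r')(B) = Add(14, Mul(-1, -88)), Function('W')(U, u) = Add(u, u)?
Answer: Rational(-7915921396740605752, 1545669225) ≈ -5.1214e+9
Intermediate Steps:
Function('W')(U, u) = Mul(2, u)
Function('r')(B) = 102 (Function('r')(B) = Add(14, 88) = 102)
M = Rational(4252139444, 1545669225) (M = Mul(157136, Pow(Pow(Add(Rational(-1, 329), 239), 2), -1)) = Mul(157136, Pow(Pow(Rational(78630, 329), 2), -1)) = Mul(157136, Pow(Rational(6182676900, 108241), -1)) = Mul(157136, Rational(108241, 6182676900)) = Rational(4252139444, 1545669225) ≈ 2.7510)
Mul(Add(Mul(Function('W')(15, 19), 755), Function('r')(241)), Add(M, -177877)) = Mul(Add(Mul(Mul(2, 19), 755), 102), Add(Rational(4252139444, 1545669225), -177877)) = Mul(Add(Mul(38, 755), 102), Rational(-274934752595881, 1545669225)) = Mul(Add(28690, 102), Rational(-274934752595881, 1545669225)) = Mul(28792, Rational(-274934752595881, 1545669225)) = Rational(-7915921396740605752, 1545669225)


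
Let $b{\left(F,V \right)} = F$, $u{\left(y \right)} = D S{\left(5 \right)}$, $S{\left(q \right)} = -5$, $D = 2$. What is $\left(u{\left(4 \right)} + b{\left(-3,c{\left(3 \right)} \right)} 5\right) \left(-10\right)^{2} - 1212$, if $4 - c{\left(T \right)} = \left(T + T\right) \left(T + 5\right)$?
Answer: $-3712$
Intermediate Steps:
$c{\left(T \right)} = 4 - 2 T \left(5 + T\right)$ ($c{\left(T \right)} = 4 - \left(T + T\right) \left(T + 5\right) = 4 - 2 T \left(5 + T\right)$)
$u{\left(y \right)} = -10$ ($u{\left(y \right)} = 2 \left(-5\right) = -10$)
$\left(u{\left(4 \right)} + b{\left(-3,c{\left(3 \right)} \right)} 5\right) \left(-10\right)^{2} - 1212 = \left(-10 - 15\right) \left(-10\right)^{2} - 1212 = \left(-10 - 15\right) 100 - 1212 = \left(-25\right) 100 - 1212 = -2500 - 1212 = -3712$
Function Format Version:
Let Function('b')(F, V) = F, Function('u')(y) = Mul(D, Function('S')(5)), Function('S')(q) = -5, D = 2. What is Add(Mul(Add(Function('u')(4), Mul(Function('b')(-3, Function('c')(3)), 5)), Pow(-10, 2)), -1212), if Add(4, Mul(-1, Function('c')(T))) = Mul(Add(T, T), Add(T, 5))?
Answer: -3712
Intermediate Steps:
Function('c')(T) = Add(4, Mul(-2, T, Add(5, T))) (Function('c')(T) = Add(4, Mul(-1, Mul(Add(T, T), Add(T, 5)))) = Add(4, Mul(-1, Mul(Mul(2, T), Add(5, T)))) = Add(4, Mul(-1, Mul(2, T, Add(5, T)))) = Add(4, Mul(-2, T, Add(5, T))))
Function('u')(y) = -10 (Function('u')(y) = Mul(2, -5) = -10)
Add(Mul(Add(Function('u')(4), Mul(Function('b')(-3, Function('c')(3)), 5)), Pow(-10, 2)), -1212) = Add(Mul(Add(-10, Mul(-3, 5)), Pow(-10, 2)), -1212) = Add(Mul(Add(-10, -15), 100), -1212) = Add(Mul(-25, 100), -1212) = Add(-2500, -1212) = -3712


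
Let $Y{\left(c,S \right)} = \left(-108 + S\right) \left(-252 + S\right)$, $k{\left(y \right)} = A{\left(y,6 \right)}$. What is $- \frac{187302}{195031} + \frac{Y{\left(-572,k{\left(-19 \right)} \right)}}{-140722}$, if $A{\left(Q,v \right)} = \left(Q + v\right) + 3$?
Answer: $- \frac{16193545220}{13722576191} \approx -1.1801$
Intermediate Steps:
$A{\left(Q,v \right)} = 3 + Q + v$
$k{\left(y \right)} = 9 + y$ ($k{\left(y \right)} = 3 + y + 6 = 9 + y$)
$Y{\left(c,S \right)} = \left(-252 + S\right) \left(-108 + S\right)$
$- \frac{187302}{195031} + \frac{Y{\left(-572,k{\left(-19 \right)} \right)}}{-140722} = - \frac{187302}{195031} + \frac{27216 + \left(9 - 19\right)^{2} - 360 \left(9 - 19\right)}{-140722} = \left(-187302\right) \frac{1}{195031} + \left(27216 + \left(-10\right)^{2} - -3600\right) \left(- \frac{1}{140722}\right) = - \frac{187302}{195031} + \left(27216 + 100 + 3600\right) \left(- \frac{1}{140722}\right) = - \frac{187302}{195031} + 30916 \left(- \frac{1}{140722}\right) = - \frac{187302}{195031} - \frac{15458}{70361} = - \frac{16193545220}{13722576191}$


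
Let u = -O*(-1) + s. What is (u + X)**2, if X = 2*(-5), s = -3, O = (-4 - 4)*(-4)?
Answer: 361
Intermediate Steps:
O = 32 (O = -8*(-4) = 32)
u = 29 (u = -1*32*(-1) - 3 = -32*(-1) - 3 = 32 - 3 = 29)
X = -10
(u + X)**2 = (29 - 10)**2 = 19**2 = 361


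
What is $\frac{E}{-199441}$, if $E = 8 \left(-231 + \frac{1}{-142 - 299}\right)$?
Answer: $\frac{814976}{87953481} \approx 0.009266$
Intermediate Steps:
$E = - \frac{814976}{441}$ ($E = 8 \left(-231 + \frac{1}{-441}\right) = 8 \left(-231 - \frac{1}{441}\right) = 8 \left(- \frac{101872}{441}\right) = - \frac{814976}{441} \approx -1848.0$)
$\frac{E}{-199441} = - \frac{814976}{441 \left(-199441\right)} = \left(- \frac{814976}{441}\right) \left(- \frac{1}{199441}\right) = \frac{814976}{87953481}$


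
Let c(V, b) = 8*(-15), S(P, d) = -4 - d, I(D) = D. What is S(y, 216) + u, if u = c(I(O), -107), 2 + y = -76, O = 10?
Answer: -340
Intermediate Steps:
y = -78 (y = -2 - 76 = -78)
c(V, b) = -120
u = -120
S(y, 216) + u = (-4 - 1*216) - 120 = (-4 - 216) - 120 = -220 - 120 = -340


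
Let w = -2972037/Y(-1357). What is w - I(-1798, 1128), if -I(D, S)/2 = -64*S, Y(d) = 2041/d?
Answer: 3738366465/2041 ≈ 1.8316e+6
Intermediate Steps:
I(D, S) = 128*S (I(D, S) = -(-128)*S = 128*S)
w = 4033054209/2041 (w = -2972037/(2041/(-1357)) = -2972037/(2041*(-1/1357)) = -2972037/(-2041/1357) = -2972037*(-1357/2041) = 4033054209/2041 ≈ 1.9760e+6)
w - I(-1798, 1128) = 4033054209/2041 - 128*1128 = 4033054209/2041 - 1*144384 = 4033054209/2041 - 144384 = 3738366465/2041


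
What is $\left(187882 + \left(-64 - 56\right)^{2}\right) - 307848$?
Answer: $-105566$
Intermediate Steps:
$\left(187882 + \left(-64 - 56\right)^{2}\right) - 307848 = \left(187882 + \left(-120\right)^{2}\right) - 307848 = \left(187882 + 14400\right) - 307848 = 202282 - 307848 = -105566$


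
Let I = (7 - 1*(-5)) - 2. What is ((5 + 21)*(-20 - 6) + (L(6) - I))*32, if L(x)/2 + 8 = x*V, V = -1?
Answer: -22848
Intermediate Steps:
L(x) = -16 - 2*x (L(x) = -16 + 2*(x*(-1)) = -16 + 2*(-x) = -16 - 2*x)
I = 10 (I = (7 + 5) - 2 = 12 - 2 = 10)
((5 + 21)*(-20 - 6) + (L(6) - I))*32 = ((5 + 21)*(-20 - 6) + ((-16 - 2*6) - 1*10))*32 = (26*(-26) + ((-16 - 12) - 10))*32 = (-676 + (-28 - 10))*32 = (-676 - 38)*32 = -714*32 = -22848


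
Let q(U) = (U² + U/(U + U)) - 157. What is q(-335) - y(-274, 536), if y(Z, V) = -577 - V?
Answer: 226363/2 ≈ 1.1318e+5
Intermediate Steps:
q(U) = -313/2 + U² (q(U) = (U² + U/((2*U))) - 157 = (U² + (1/(2*U))*U) - 157 = (U² + ½) - 157 = (½ + U²) - 157 = -313/2 + U²)
q(-335) - y(-274, 536) = (-313/2 + (-335)²) - (-577 - 1*536) = (-313/2 + 112225) - (-577 - 536) = 224137/2 - 1*(-1113) = 224137/2 + 1113 = 226363/2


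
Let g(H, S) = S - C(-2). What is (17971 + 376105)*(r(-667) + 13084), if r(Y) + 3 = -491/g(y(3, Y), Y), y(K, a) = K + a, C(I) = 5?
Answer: 866072943037/168 ≈ 5.1552e+9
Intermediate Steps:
g(H, S) = -5 + S (g(H, S) = S - 1*5 = S - 5 = -5 + S)
r(Y) = -3 - 491/(-5 + Y)
(17971 + 376105)*(r(-667) + 13084) = (17971 + 376105)*((-476 - 3*(-667))/(-5 - 667) + 13084) = 394076*((-476 + 2001)/(-672) + 13084) = 394076*(-1/672*1525 + 13084) = 394076*(-1525/672 + 13084) = 394076*(8790923/672) = 866072943037/168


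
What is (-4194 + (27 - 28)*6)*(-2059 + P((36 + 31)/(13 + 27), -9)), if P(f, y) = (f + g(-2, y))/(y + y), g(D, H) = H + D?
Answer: 51873745/6 ≈ 8.6456e+6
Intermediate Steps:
g(D, H) = D + H
P(f, y) = (-2 + f + y)/(2*y) (P(f, y) = (f + (-2 + y))/(y + y) = (-2 + f + y)/((2*y)) = (-2 + f + y)*(1/(2*y)) = (-2 + f + y)/(2*y))
(-4194 + (27 - 28)*6)*(-2059 + P((36 + 31)/(13 + 27), -9)) = (-4194 + (27 - 28)*6)*(-2059 + (1/2)*(-2 + (36 + 31)/(13 + 27) - 9)/(-9)) = (-4194 - 1*6)*(-2059 + (1/2)*(-1/9)*(-2 + 67/40 - 9)) = (-4194 - 6)*(-2059 + (1/2)*(-1/9)*(-2 + 67*(1/40) - 9)) = -4200*(-2059 + (1/2)*(-1/9)*(-2 + 67/40 - 9)) = -4200*(-2059 + (1/2)*(-1/9)*(-373/40)) = -4200*(-2059 + 373/720) = -4200*(-1482107/720) = 51873745/6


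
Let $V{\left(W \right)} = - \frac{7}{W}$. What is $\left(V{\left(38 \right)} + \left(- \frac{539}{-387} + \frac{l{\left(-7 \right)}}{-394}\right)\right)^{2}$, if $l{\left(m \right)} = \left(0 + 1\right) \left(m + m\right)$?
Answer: $\frac{12990423433729}{8393084114724} \approx 1.5478$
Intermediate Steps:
$l{\left(m \right)} = 2 m$ ($l{\left(m \right)} = 1 \cdot 2 m = 2 m$)
$\left(V{\left(38 \right)} + \left(- \frac{539}{-387} + \frac{l{\left(-7 \right)}}{-394}\right)\right)^{2} = \left(- \frac{7}{38} + \left(- \frac{539}{-387} + \frac{2 \left(-7\right)}{-394}\right)\right)^{2} = \left(\left(-7\right) \frac{1}{38} - - \frac{108892}{76239}\right)^{2} = \left(- \frac{7}{38} + \left(\frac{539}{387} + \frac{7}{197}\right)\right)^{2} = \left(- \frac{7}{38} + \frac{108892}{76239}\right)^{2} = \left(\frac{3604223}{2897082}\right)^{2} = \frac{12990423433729}{8393084114724}$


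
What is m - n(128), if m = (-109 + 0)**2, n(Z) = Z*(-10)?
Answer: 13161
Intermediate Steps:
n(Z) = -10*Z
m = 11881 (m = (-109)**2 = 11881)
m - n(128) = 11881 - (-10)*128 = 11881 - 1*(-1280) = 11881 + 1280 = 13161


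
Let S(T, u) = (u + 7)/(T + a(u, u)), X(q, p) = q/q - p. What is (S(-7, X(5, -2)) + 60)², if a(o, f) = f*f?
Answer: 4225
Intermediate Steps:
a(o, f) = f²
X(q, p) = 1 - p
S(T, u) = (7 + u)/(T + u²) (S(T, u) = (u + 7)/(T + u²) = (7 + u)/(T + u²))
(S(-7, X(5, -2)) + 60)² = ((7 + (1 - 1*(-2)))/(-7 + (1 - 1*(-2))²) + 60)² = ((7 + (1 + 2))/(-7 + (1 + 2)²) + 60)² = ((7 + 3)/(-7 + 3²) + 60)² = (10/(-7 + 9) + 60)² = (10/2 + 60)² = ((½)*10 + 60)² = (5 + 60)² = 65² = 4225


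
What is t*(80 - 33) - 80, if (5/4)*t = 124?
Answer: 22912/5 ≈ 4582.4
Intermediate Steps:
t = 496/5 (t = (4/5)*124 = 496/5 ≈ 99.200)
t*(80 - 33) - 80 = 496*(80 - 33)/5 - 80 = (496/5)*47 - 80 = 23312/5 - 80 = 22912/5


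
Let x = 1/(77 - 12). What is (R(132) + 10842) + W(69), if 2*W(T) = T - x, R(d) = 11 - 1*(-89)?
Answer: 713472/65 ≈ 10977.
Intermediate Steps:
R(d) = 100 (R(d) = 11 + 89 = 100)
x = 1/65 ≈ 0.015385
W(T) = -1/130 + T/2 (W(T) = (T - 1*1/65)/2 = (T - 1/65)/2 = (-1/65 + T)/2 = -1/130 + T/2)
(R(132) + 10842) + W(69) = (100 + 10842) + (-1/130 + (½)*69) = 10942 + (-1/130 + 69/2) = 10942 + 2242/65 = 713472/65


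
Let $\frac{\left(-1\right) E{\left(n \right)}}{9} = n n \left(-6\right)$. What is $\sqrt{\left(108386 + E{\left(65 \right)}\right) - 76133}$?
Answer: $\sqrt{260403} \approx 510.3$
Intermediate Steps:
$E{\left(n \right)} = 54 n^{2}$ ($E{\left(n \right)} = - 9 n n \left(-6\right) = - 9 n^{2} \left(-6\right) = - 9 \left(- 6 n^{2}\right) = 54 n^{2}$)
$\sqrt{\left(108386 + E{\left(65 \right)}\right) - 76133} = \sqrt{\left(108386 + 54 \cdot 65^{2}\right) - 76133} = \sqrt{\left(108386 + 54 \cdot 4225\right) - 76133} = \sqrt{\left(108386 + 228150\right) - 76133} = \sqrt{336536 - 76133} = \sqrt{260403}$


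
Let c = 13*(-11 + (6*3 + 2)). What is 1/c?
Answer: 1/117 ≈ 0.0085470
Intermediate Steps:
c = 117 (c = 13*(-11 + (18 + 2)) = 13*(-11 + 20) = 13*9 = 117)
1/c = 1/117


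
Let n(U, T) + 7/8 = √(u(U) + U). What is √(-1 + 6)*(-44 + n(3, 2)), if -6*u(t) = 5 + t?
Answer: √5*(-1077 + 8*√15)/24 ≈ -97.457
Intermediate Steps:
u(t) = -⅚ - t/6 (u(t) = -(5 + t)/6 = -⅚ - t/6)
n(U, T) = -7/8 + √(-⅚ + 5*U/6) (n(U, T) = -7/8 + √((-⅚ - U/6) + U) = -7/8 + √(-⅚ + 5*U/6))
√(-1 + 6)*(-44 + n(3, 2)) = √(-1 + 6)*(-44 + (-7/8 + √(-30 + 30*3)/6)) = √5*(-44 + (-7/8 + √(-30 + 90)/6)) = √5*(-44 + (-7/8 + √60/6)) = √5*(-44 + (-7/8 + (2*√15)/6)) = √5*(-44 + (-7/8 + √15/3)) = √5*(-359/8 + √15/3)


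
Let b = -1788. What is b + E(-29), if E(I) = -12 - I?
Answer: -1771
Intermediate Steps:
b + E(-29) = -1788 + (-12 - 1*(-29)) = -1788 + (-12 + 29) = -1788 + 17 = -1771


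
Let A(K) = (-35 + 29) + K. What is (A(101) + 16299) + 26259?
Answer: 42653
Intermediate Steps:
A(K) = -6 + K
(A(101) + 16299) + 26259 = ((-6 + 101) + 16299) + 26259 = (95 + 16299) + 26259 = 16394 + 26259 = 42653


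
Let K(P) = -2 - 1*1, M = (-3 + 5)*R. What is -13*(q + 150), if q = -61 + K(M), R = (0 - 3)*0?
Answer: -1118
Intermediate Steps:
R = 0 (R = -3*0 = 0)
M = 0 (M = (-3 + 5)*0 = 2*0 = 0)
K(P) = -3 (K(P) = -2 - 1 = -3)
q = -64 (q = -61 - 3 = -64)
-13*(q + 150) = -13*(-64 + 150) = -13*86 = -1118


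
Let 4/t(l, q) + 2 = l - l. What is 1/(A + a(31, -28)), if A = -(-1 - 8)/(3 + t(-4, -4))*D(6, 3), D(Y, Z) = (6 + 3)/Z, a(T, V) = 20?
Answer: 1/47 ≈ 0.021277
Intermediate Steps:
t(l, q) = -2 (t(l, q) = 4/(-2 + (l - l)) = 4/(-2 + 0) = 4/(-2) = 4*(-½) = -2)
D(Y, Z) = 9/Z
A = 27 (A = -(-1 - 8)/(3 - 2)*9/3 = -(-9/1)*9*(⅓) = -(-9*1)*3 = -(-9)*3 = -1*(-27) = 27)
1/(A + a(31, -28)) = 1/(27 + 20) = 1/47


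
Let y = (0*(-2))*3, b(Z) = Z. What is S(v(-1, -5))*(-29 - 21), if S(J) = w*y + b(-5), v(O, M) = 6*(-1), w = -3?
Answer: 250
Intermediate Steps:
y = 0 (y = 0*3 = 0)
v(O, M) = -6
S(J) = -5 (S(J) = -3*0 - 5 = 0 - 5 = -5)
S(v(-1, -5))*(-29 - 21) = -5*(-29 - 21) = -5*(-50) = 250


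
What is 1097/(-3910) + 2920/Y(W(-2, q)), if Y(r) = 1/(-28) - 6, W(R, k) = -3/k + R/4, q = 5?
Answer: -319866993/660790 ≈ -484.07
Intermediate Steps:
W(R, k) = -3/k + R/4 (W(R, k) = -3/k + R*(1/4) = -3/k + R/4)
Y(r) = -169/28 (Y(r) = -1/28 - 6 = -169/28)
1097/(-3910) + 2920/Y(W(-2, q)) = 1097/(-3910) + 2920/(-169/28) = 1097*(-1/3910) + 2920*(-28/169) = -1097/3910 - 81760/169 = -319866993/660790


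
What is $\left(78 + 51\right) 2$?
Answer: $258$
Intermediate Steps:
$\left(78 + 51\right) 2 = 129 \cdot 2 = 258$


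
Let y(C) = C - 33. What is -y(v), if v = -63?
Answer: 96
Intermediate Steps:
y(C) = -33 + C
-y(v) = -(-33 - 63) = -1*(-96) = 96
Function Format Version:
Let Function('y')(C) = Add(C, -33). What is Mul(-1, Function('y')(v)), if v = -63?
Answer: 96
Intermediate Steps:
Function('y')(C) = Add(-33, C)
Mul(-1, Function('y')(v)) = Mul(-1, Add(-33, -63)) = Mul(-1, -96) = 96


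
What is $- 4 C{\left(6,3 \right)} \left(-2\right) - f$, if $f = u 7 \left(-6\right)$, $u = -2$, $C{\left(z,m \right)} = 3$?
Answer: $-60$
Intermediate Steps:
$f = 84$ ($f = \left(-2\right) 7 \left(-6\right) = \left(-14\right) \left(-6\right) = 84$)
$- 4 C{\left(6,3 \right)} \left(-2\right) - f = \left(-4\right) 3 \left(-2\right) - 84 = \left(-12\right) \left(-2\right) - 84 = 24 - 84 = -60$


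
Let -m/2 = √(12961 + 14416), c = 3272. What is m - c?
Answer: -3272 - 2*√27377 ≈ -3602.9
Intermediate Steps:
m = -2*√27377 (m = -2*√(12961 + 14416) = -2*√27377 ≈ -330.92)
m - c = -2*√27377 - 1*3272 = -2*√27377 - 3272 = -3272 - 2*√27377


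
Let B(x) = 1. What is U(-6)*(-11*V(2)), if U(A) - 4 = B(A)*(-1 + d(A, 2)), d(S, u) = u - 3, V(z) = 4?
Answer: -88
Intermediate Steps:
d(S, u) = -3 + u
U(A) = 2 (U(A) = 4 + 1*(-1 + (-3 + 2)) = 4 + 1*(-1 - 1) = 4 + 1*(-2) = 4 - 2 = 2)
U(-6)*(-11*V(2)) = 2*(-11*4) = 2*(-44) = -88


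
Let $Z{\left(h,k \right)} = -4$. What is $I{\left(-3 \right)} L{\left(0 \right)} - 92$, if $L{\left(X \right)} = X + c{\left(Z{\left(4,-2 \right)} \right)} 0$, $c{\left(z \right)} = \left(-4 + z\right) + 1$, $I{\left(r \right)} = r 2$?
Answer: $-92$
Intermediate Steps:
$I{\left(r \right)} = 2 r$
$c{\left(z \right)} = -3 + z$
$L{\left(X \right)} = X$ ($L{\left(X \right)} = X + \left(-3 - 4\right) 0 = X - 0 = X + 0 = X$)
$I{\left(-3 \right)} L{\left(0 \right)} - 92 = 2 \left(-3\right) 0 - 92 = \left(-6\right) 0 - 92 = 0 - 92 = -92$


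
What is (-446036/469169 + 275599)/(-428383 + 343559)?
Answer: -129302061195/39796791256 ≈ -3.2491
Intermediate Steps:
(-446036/469169 + 275599)/(-428383 + 343559) = (-446036*1/469169 + 275599)/(-84824) = (-446036/469169 + 275599)*(-1/84824) = (129302061195/469169)*(-1/84824) = -129302061195/39796791256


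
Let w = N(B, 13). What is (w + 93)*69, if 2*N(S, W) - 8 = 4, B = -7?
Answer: 6831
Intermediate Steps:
N(S, W) = 6 (N(S, W) = 4 + (1/2)*4 = 4 + 2 = 6)
w = 6
(w + 93)*69 = (6 + 93)*69 = 99*69 = 6831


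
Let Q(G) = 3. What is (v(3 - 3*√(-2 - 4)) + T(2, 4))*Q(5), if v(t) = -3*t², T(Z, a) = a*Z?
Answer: 429 + 162*I*√6 ≈ 429.0 + 396.82*I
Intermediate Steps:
T(Z, a) = Z*a
(v(3 - 3*√(-2 - 4)) + T(2, 4))*Q(5) = (-3*(3 - 3*√(-2 - 4))² + 2*4)*3 = (-3*(3 - 3*I*√6)² + 8)*3 = (8 - 3*(3 - 3*I*√6)²)*3 = 24 - 9*(3 - 3*I*√6)²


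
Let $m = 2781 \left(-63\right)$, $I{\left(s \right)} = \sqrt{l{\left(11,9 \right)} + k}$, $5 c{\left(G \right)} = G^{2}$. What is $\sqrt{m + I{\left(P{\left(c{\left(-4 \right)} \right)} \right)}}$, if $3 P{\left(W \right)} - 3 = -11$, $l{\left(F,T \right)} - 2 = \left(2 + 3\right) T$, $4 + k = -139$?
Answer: $\sqrt{-175203 + 4 i \sqrt{6}} \approx 0.012 + 418.57 i$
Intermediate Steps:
$k = -143$ ($k = -4 - 139 = -143$)
$c{\left(G \right)} = \frac{G^{2}}{5}$
$l{\left(F,T \right)} = 2 + 5 T$ ($l{\left(F,T \right)} = 2 + \left(2 + 3\right) T = 2 + 5 T$)
$P{\left(W \right)} = - \frac{8}{3}$ ($P{\left(W \right)} = 1 + \frac{1}{3} \left(-11\right) = 1 - \frac{11}{3} = - \frac{8}{3}$)
$I{\left(s \right)} = 4 i \sqrt{6}$ ($I{\left(s \right)} = \sqrt{\left(2 + 5 \cdot 9\right) - 143} = \sqrt{\left(2 + 45\right) - 143} = \sqrt{47 - 143} = \sqrt{-96} = 4 i \sqrt{6}$)
$m = -175203$
$\sqrt{m + I{\left(P{\left(c{\left(-4 \right)} \right)} \right)}} = \sqrt{-175203 + 4 i \sqrt{6}}$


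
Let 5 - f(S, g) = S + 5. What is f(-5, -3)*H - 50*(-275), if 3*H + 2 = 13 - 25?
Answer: 41180/3 ≈ 13727.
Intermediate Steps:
f(S, g) = -S (f(S, g) = 5 - (S + 5) = 5 - (5 + S) = 5 + (-5 - S) = -S)
H = -14/3 (H = -⅔ + (13 - 25)/3 = -⅔ + (⅓)*(-12) = -⅔ - 4 = -14/3 ≈ -4.6667)
f(-5, -3)*H - 50*(-275) = -1*(-5)*(-14/3) - 50*(-275) = 5*(-14/3) + 13750 = -70/3 + 13750 = 41180/3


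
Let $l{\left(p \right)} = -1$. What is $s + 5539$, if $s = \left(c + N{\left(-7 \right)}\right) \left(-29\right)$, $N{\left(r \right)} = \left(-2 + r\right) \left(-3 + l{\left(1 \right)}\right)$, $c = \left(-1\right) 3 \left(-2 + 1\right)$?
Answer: $4408$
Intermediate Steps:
$c = 3$ ($c = \left(-3\right) \left(-1\right) = 3$)
$N{\left(r \right)} = 8 - 4 r$ ($N{\left(r \right)} = \left(-2 + r\right) \left(-3 - 1\right) = \left(-2 + r\right) \left(-4\right) = 8 - 4 r$)
$s = -1131$ ($s = \left(3 + \left(8 - -28\right)\right) \left(-29\right) = \left(3 + \left(8 + 28\right)\right) \left(-29\right) = \left(3 + 36\right) \left(-29\right) = 39 \left(-29\right) = -1131$)
$s + 5539 = -1131 + 5539 = 4408$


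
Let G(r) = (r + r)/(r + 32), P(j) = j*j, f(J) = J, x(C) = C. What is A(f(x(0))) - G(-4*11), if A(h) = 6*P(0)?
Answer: -22/3 ≈ -7.3333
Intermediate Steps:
P(j) = j**2
A(h) = 0 (A(h) = 6*0**2 = 6*0 = 0)
G(r) = 2*r/(32 + r) (G(r) = (2*r)/(32 + r) = 2*r/(32 + r))
A(f(x(0))) - G(-4*11) = 0 - 2*(-4*11)/(32 - 4*11) = 0 - 2*(-44)/(32 - 44) = 0 - 2*(-44)/(-12) = 0 - 2*(-44)*(-1)/12 = 0 - 1*22/3 = 0 - 22/3 = -22/3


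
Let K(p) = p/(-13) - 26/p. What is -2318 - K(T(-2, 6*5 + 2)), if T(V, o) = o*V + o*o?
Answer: -14003351/6240 ≈ -2244.1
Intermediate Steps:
T(V, o) = o**2 + V*o (T(V, o) = V*o + o**2 = o**2 + V*o)
K(p) = -26/p - p/13 (K(p) = p*(-1/13) - 26/p = -p/13 - 26/p = -26/p - p/13)
-2318 - K(T(-2, 6*5 + 2)) = -2318 - (-26*1/((-2 + (6*5 + 2))*(6*5 + 2)) - (6*5 + 2)*(-2 + (6*5 + 2))/13) = -2318 - (-26*1/((-2 + (30 + 2))*(30 + 2)) - (30 + 2)*(-2 + (30 + 2))/13) = -2318 - (-26*1/(32*(-2 + 32)) - 32*(-2 + 32)/13) = -2318 - (-26/(32*30) - 32*30/13) = -2318 - (-26/960 - 1/13*960) = -2318 - (-26*1/960 - 960/13) = -2318 - (-13/480 - 960/13) = -2318 - 1*(-460969/6240) = -2318 + 460969/6240 = -14003351/6240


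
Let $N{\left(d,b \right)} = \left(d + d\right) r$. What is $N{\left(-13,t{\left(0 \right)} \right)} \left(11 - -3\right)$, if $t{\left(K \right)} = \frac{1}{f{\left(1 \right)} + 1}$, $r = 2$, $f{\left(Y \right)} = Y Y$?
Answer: $-728$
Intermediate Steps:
$f{\left(Y \right)} = Y^{2}$
$t{\left(K \right)} = \frac{1}{2}$ ($t{\left(K \right)} = \frac{1}{1^{2} + 1} = \frac{1}{1 + 1} = \frac{1}{2}$)
$N{\left(d,b \right)} = 4 d$ ($N{\left(d,b \right)} = \left(d + d\right) 2 = 2 d 2 = 4 d$)
$N{\left(-13,t{\left(0 \right)} \right)} \left(11 - -3\right) = 4 \left(-13\right) \left(11 - -3\right) = - 52 \left(11 + 3\right) = \left(-52\right) 14 = -728$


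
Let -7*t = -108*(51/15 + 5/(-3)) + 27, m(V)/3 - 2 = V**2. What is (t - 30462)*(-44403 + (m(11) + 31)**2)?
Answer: -123153460293/35 ≈ -3.5187e+9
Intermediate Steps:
m(V) = 6 + 3*V**2
t = 801/35 (t = -(-108*(51/15 + 5/(-3)) + 27)/7 = -(-108*(51*(1/15) + 5*(-1/3)) + 27)/7 = -(-108*(17/5 - 5/3) + 27)/7 = -(-108*26/15 + 27)/7 = -(-936/5 + 27)/7 = -1/7*(-801/5) = 801/35 ≈ 22.886)
(t - 30462)*(-44403 + (m(11) + 31)**2) = (801/35 - 30462)*(-44403 + ((6 + 3*11**2) + 31)**2) = -1065369*(-44403 + ((6 + 3*121) + 31)**2)/35 = -1065369*(-44403 + ((6 + 363) + 31)**2)/35 = -1065369*(-44403 + (369 + 31)**2)/35 = -1065369*(-44403 + 400**2)/35 = -1065369*(-44403 + 160000)/35 = -1065369/35*115597 = -123153460293/35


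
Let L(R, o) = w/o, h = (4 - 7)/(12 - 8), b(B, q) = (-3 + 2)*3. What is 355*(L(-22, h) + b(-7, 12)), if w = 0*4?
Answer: -1065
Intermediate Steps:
w = 0
b(B, q) = -3 (b(B, q) = -1*3 = -3)
h = -3/4 ≈ -0.75000
L(R, o) = 0 (L(R, o) = 0/o = 0)
355*(L(-22, h) + b(-7, 12)) = 355*(0 - 3) = 355*(-3) = -1065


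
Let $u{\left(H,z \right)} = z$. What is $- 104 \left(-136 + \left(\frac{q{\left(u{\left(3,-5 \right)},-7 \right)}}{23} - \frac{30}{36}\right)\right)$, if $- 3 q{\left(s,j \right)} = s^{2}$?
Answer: $\frac{328172}{23} \approx 14268.0$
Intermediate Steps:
$q{\left(s,j \right)} = - \frac{s^{2}}{3}$
$- 104 \left(-136 + \left(\frac{q{\left(u{\left(3,-5 \right)},-7 \right)}}{23} - \frac{30}{36}\right)\right) = - 104 \left(-136 - \left(\frac{5}{6} - \frac{\left(- \frac{1}{3}\right) \left(-5\right)^{2}}{23}\right)\right) = - 104 \left(-136 - \left(\frac{5}{6} - \left(- \frac{1}{3}\right) 25 \cdot \frac{1}{23}\right)\right) = - 104 \left(-136 - \frac{55}{46}\right) = \left(-104\right) \left(- \frac{6311}{46}\right) = \frac{328172}{23}$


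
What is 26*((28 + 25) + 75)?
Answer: 3328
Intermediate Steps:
26*((28 + 25) + 75) = 26*(53 + 75) = 26*128 = 3328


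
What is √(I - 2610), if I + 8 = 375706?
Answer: 4*√23318 ≈ 610.81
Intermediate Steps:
I = 375698 (I = -8 + 375706 = 375698)
√(I - 2610) = √(375698 - 2610) = √373088 = 4*√23318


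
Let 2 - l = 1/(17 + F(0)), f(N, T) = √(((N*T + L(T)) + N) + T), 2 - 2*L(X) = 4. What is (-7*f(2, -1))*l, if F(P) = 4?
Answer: -41*I*√2/3 ≈ -19.328*I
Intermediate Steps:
L(X) = -1 (L(X) = 1 - ½*4 = 1 - 2 = -1)
f(N, T) = √(-1 + N + T + N*T) (f(N, T) = √(((N*T - 1) + N) + T) = √(((-1 + N*T) + N) + T) = √((-1 + N + N*T) + T) = √(-1 + N + T + N*T))
l = 41/21 (l = 2 - 1/(17 + 4) = 2 - 1/21 = 41/21 ≈ 1.9524)
(-7*f(2, -1))*l = -7*√(-1 + 2 - 1 + 2*(-1))*(41/21) = -7*√(-1 + 2 - 1 - 2)*(41/21) = -7*I*√2*(41/21) = -41*I*√2/3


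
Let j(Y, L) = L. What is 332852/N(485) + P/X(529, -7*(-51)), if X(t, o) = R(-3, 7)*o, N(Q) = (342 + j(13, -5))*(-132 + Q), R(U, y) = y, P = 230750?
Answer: 28282047898/297283539 ≈ 95.135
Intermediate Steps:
N(Q) = -44484 + 337*Q (N(Q) = (342 - 5)*(-132 + Q) = 337*(-132 + Q) = -44484 + 337*Q)
X(t, o) = 7*o
332852/N(485) + P/X(529, -7*(-51)) = 332852/(-44484 + 337*485) + 230750/((7*(-7*(-51)))) = 332852/(-44484 + 163445) + 230750/((7*357)) = 332852/118961 + 230750/2499 = 28282047898/297283539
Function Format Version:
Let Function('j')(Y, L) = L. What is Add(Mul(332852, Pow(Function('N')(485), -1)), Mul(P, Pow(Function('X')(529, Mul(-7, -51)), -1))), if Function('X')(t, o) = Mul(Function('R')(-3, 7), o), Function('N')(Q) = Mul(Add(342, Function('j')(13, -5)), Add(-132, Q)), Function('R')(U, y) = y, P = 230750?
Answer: Rational(28282047898, 297283539) ≈ 95.135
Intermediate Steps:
Function('N')(Q) = Add(-44484, Mul(337, Q)) (Function('N')(Q) = Mul(Add(342, -5), Add(-132, Q)) = Mul(337, Add(-132, Q)) = Add(-44484, Mul(337, Q)))
Function('X')(t, o) = Mul(7, o)
Add(Mul(332852, Pow(Function('N')(485), -1)), Mul(P, Pow(Function('X')(529, Mul(-7, -51)), -1))) = Add(Mul(332852, Pow(Add(-44484, Mul(337, 485)), -1)), Mul(230750, Pow(Mul(7, Mul(-7, -51)), -1))) = Add(Mul(332852, Pow(Add(-44484, 163445), -1)), Mul(230750, Pow(Mul(7, 357), -1))) = Add(Mul(332852, Pow(118961, -1)), Mul(230750, Pow(2499, -1))) = Add(Mul(332852, Rational(1, 118961)), Mul(230750, Rational(1, 2499))) = Add(Rational(332852, 118961), Rational(230750, 2499)) = Rational(28282047898, 297283539)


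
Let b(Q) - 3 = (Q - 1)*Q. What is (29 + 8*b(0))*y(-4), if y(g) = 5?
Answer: 265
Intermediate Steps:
b(Q) = 3 + Q*(-1 + Q) (b(Q) = 3 + (Q - 1)*Q = 3 + (-1 + Q)*Q = 3 + Q*(-1 + Q))
(29 + 8*b(0))*y(-4) = (29 + 8*(3 + 0² - 1*0))*5 = (29 + 8*(3 + 0 + 0))*5 = (29 + 8*3)*5 = (29 + 24)*5 = 53*5 = 265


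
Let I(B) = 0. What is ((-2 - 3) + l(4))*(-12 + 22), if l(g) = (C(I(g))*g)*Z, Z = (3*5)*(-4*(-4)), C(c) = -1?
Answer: -9650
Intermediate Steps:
Z = 240 (Z = 15*16 = 240)
l(g) = -240*g (l(g) = -g*240 = -240*g)
((-2 - 3) + l(4))*(-12 + 22) = ((-2 - 3) - 240*4)*(-12 + 22) = (-5 - 960)*10 = -965*10 = -9650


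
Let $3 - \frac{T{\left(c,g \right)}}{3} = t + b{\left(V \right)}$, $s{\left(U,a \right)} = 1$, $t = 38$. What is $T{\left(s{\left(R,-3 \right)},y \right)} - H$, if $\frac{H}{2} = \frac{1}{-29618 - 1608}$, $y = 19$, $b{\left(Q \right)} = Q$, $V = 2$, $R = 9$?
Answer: $- \frac{1733042}{15613} \approx -111.0$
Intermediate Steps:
$T{\left(c,g \right)} = -111$ ($T{\left(c,g \right)} = 9 - 3 \left(38 + 2\right) = 9 - 120 = -111$)
$H = - \frac{1}{15613}$ ($H = \frac{2}{-29618 - 1608} = \frac{2}{-31226} = 2 \left(- \frac{1}{31226}\right) = - \frac{1}{15613} \approx -6.4049 \cdot 10^{-5}$)
$T{\left(s{\left(R,-3 \right)},y \right)} - H = -111 - - \frac{1}{15613} = -111 + \frac{1}{15613} = - \frac{1733042}{15613}$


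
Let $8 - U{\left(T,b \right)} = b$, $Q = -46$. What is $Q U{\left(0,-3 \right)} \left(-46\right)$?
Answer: $23276$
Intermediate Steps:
$U{\left(T,b \right)} = 8 - b$
$Q U{\left(0,-3 \right)} \left(-46\right) = - 46 \left(8 - -3\right) \left(-46\right) = - 46 \left(8 + 3\right) \left(-46\right) = \left(-46\right) 11 \left(-46\right) = \left(-506\right) \left(-46\right) = 23276$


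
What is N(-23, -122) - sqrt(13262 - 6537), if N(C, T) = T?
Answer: -122 - 5*sqrt(269) ≈ -204.01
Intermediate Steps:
N(-23, -122) - sqrt(13262 - 6537) = -122 - sqrt(13262 - 6537) = -122 - sqrt(6725) = -122 - 5*sqrt(269)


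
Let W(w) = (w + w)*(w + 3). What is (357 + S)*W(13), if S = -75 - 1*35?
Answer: 102752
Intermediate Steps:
S = -110 (S = -75 - 35 = -110)
W(w) = 2*w*(3 + w) (W(w) = (2*w)*(3 + w) = 2*w*(3 + w))
(357 + S)*W(13) = (357 - 110)*(2*13*(3 + 13)) = 247*(2*13*16) = 247*416 = 102752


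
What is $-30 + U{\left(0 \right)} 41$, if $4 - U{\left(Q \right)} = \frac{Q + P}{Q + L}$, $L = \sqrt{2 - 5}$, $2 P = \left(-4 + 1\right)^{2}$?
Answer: $134 + \frac{123 i \sqrt{3}}{2} \approx 134.0 + 106.52 i$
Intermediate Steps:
$P = \frac{9}{2}$ ($P = \frac{\left(-4 + 1\right)^{2}}{2} = \frac{\left(-3\right)^{2}}{2} = \frac{1}{2} \cdot 9 = \frac{9}{2} \approx 4.5$)
$L = i \sqrt{3}$ ($L = \sqrt{-3} = i \sqrt{3} \approx 1.732 i$)
$U{\left(Q \right)} = 4 - \frac{\frac{9}{2} + Q}{Q + i \sqrt{3}}$ ($U{\left(Q \right)} = 4 - \frac{Q + \frac{9}{2}}{Q + i \sqrt{3}} = 4 - \frac{\frac{9}{2} + Q}{Q + i \sqrt{3}}$)
$-30 + U{\left(0 \right)} 41 = -30 + \frac{- \frac{9}{2} + 3 \cdot 0 + 4 i \sqrt{3}}{0 + i \sqrt{3}} \cdot 41 = -30 + \frac{- \frac{9}{2} + 0 + 4 i \sqrt{3}}{i \sqrt{3}} \cdot 41 = -30 + - \frac{i \sqrt{3}}{3} \left(- \frac{9}{2} + 4 i \sqrt{3}\right) 41 = -30 + - \frac{i \sqrt{3} \left(- \frac{9}{2} + 4 i \sqrt{3}\right)}{3} \cdot 41 = -30 - \frac{41 i \sqrt{3} \left(- \frac{9}{2} + 4 i \sqrt{3}\right)}{3}$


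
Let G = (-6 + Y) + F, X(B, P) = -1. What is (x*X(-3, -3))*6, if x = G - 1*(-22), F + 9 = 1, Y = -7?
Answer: -6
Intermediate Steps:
F = -8 (F = -9 + 1 = -8)
G = -21 (G = (-6 - 7) - 8 = -13 - 8 = -21)
x = 1 (x = -21 - 1*(-22) = -21 + 22 = 1)
(x*X(-3, -3))*6 = (1*(-1))*6 = -1*6 = -6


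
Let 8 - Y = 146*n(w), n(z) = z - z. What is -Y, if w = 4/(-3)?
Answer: -8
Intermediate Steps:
w = -4/3 (w = 4*(-⅓) = -4/3 ≈ -1.3333)
n(z) = 0
Y = 8 (Y = 8 - 146*0 = 8 - 1*0 = 8 + 0 = 8)
-Y = -1*8 = -8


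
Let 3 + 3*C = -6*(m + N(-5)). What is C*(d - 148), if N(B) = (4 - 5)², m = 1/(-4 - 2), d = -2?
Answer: 400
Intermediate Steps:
m = -⅙ (m = 1/(-6) = -⅙ ≈ -0.16667)
N(B) = 1 (N(B) = (-1)² = 1)
C = -8/3 (C = -1 + (-6*(-⅙ + 1))/3 = -1 + (-6*⅚)/3 = -1 + (⅓)*(-5) = -1 - 5/3 = -8/3 ≈ -2.6667)
C*(d - 148) = -8*(-2 - 148)/3 = -8/3*(-150) = 400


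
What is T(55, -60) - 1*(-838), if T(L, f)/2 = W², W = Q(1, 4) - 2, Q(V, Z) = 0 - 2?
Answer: 870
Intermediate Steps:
Q(V, Z) = -2
W = -4 (W = -2 - 2 = -4)
T(L, f) = 32 (T(L, f) = 2*(-4)² = 2*16 = 32)
T(55, -60) - 1*(-838) = 32 - 1*(-838) = 32 + 838 = 870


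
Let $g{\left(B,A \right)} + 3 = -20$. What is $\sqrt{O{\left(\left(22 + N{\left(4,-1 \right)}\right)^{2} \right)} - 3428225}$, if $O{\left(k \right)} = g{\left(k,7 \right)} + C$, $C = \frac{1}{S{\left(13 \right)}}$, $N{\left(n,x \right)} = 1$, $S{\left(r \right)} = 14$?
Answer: $\frac{i \sqrt{671936594}}{14} \approx 1851.6 i$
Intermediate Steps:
$g{\left(B,A \right)} = -23$ ($g{\left(B,A \right)} = -3 - 20 = -23$)
$C = \frac{1}{14} \approx 0.071429$
$O{\left(k \right)} = - \frac{321}{14}$ ($O{\left(k \right)} = -23 + \frac{1}{14} = - \frac{321}{14}$)
$\sqrt{O{\left(\left(22 + N{\left(4,-1 \right)}\right)^{2} \right)} - 3428225} = \sqrt{- \frac{321}{14} - 3428225} = \sqrt{- \frac{47995471}{14}} = \frac{i \sqrt{671936594}}{14}$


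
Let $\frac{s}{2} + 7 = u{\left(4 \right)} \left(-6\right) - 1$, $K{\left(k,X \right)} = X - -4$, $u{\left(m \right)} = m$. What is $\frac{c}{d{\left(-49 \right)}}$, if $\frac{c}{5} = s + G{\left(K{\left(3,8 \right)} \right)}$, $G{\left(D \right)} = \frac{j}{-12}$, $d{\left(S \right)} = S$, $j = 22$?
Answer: $\frac{1975}{294} \approx 6.7177$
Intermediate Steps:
$K{\left(k,X \right)} = 4 + X$ ($K{\left(k,X \right)} = X + 4 = 4 + X$)
$G{\left(D \right)} = - \frac{11}{6}$ ($G{\left(D \right)} = \frac{22}{-12} = 22 \left(- \frac{1}{12}\right) = - \frac{11}{6}$)
$s = -64$ ($s = -14 + 2 \left(4 \left(-6\right) - 1\right) = -14 + 2 \left(-24 - 1\right) = -14 + 2 \left(-25\right) = -14 - 50 = -64$)
$c = - \frac{1975}{6}$ ($c = 5 \left(-64 - \frac{11}{6}\right) = 5 \left(- \frac{395}{6}\right) = - \frac{1975}{6} \approx -329.17$)
$\frac{c}{d{\left(-49 \right)}} = - \frac{1975}{6 \left(-49\right)} = \left(- \frac{1975}{6}\right) \left(- \frac{1}{49}\right) = \frac{1975}{294}$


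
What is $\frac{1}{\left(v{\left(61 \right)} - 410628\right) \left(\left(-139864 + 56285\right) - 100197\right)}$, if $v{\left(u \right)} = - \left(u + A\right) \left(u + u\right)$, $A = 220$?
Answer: $\frac{1}{81763780160} \approx 1.223 \cdot 10^{-11}$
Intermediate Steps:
$v{\left(u \right)} = - 2 u \left(220 + u\right)$ ($v{\left(u \right)} = - \left(u + 220\right) \left(u + u\right) = - \left(220 + u\right) 2 u = - 2 u \left(220 + u\right)$)
$\frac{1}{\left(v{\left(61 \right)} - 410628\right) \left(\left(-139864 + 56285\right) - 100197\right)} = \frac{1}{\left(\left(-2\right) 61 \left(220 + 61\right) - 410628\right) \left(\left(-139864 + 56285\right) - 100197\right)} = \frac{1}{\left(\left(-2\right) 61 \cdot 281 - 410628\right) \left(-83579 - 100197\right)} = \frac{1}{\left(-34282 - 410628\right) \left(-183776\right)} = \frac{1}{\left(-444910\right) \left(-183776\right)} = \frac{1}{81763780160}$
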